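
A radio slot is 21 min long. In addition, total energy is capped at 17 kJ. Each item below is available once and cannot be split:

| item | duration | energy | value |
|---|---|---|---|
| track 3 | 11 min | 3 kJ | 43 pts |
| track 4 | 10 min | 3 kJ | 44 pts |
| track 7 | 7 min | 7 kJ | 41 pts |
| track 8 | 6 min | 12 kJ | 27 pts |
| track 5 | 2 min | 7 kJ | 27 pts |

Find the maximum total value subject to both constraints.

112 pts

Feasible sets respecting both limits:
- track 4+track 7+track 5: duration 19, energy 17, value 112
- track 3+track 7+track 5: duration 20, energy 17, value 111
- track 3+track 4: duration 21, energy 6, value 87
Best: 112 pts.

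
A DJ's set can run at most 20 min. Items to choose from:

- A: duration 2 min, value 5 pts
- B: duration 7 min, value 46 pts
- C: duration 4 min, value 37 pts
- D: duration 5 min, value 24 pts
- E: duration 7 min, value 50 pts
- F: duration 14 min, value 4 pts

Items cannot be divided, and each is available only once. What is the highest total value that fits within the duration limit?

This is a 0/1 knapsack; check combinations near the capacity.
- A+B+C+E: duration 2+7+4+7=20, value 5+46+37+50=138
- B+C+E: duration 7+4+7=18, value 46+37+50=133
- B+D+E: duration 7+5+7=19, value 46+24+50=120
Best: 138 pts.

138 pts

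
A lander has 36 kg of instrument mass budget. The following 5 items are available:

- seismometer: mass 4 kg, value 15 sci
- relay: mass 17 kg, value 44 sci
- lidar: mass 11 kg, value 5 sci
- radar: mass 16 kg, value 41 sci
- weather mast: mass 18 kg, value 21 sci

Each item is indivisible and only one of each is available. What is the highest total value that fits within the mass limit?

85 sci

Check high-value combinations within 36 kg:
- relay+radar: mass 17+16=33, value 44+41=85
- relay+weather mast: mass 17+18=35, value 44+21=65
- seismometer+relay+lidar: mass 4+17+11=32, value 15+44+5=64
- radar+weather mast: mass 16+18=34, value 41+21=62
Best: 85 sci.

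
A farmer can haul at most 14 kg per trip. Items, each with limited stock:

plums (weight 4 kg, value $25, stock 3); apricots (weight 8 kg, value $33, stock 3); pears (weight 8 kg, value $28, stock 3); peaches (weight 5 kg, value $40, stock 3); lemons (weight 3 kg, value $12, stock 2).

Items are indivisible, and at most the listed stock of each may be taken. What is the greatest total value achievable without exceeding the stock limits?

$105

Top feasible selections:
- 1×plums + 2×peaches: weight 14, value 105
- 2×peaches + 1×lemons: weight 13, value 92
- 2×plums + 1×peaches: weight 13, value 90
Best: $105.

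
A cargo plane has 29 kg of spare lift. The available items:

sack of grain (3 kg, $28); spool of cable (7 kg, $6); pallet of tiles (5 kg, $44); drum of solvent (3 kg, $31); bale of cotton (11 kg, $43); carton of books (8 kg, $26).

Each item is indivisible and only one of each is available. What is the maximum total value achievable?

$152

Check high-value combinations within 29 kg:
- sack of grain+spool of cable+pallet of tiles+drum of solvent+bale of cotton: weight 3+7+5+3+11=29, value 28+6+44+31+43=152
- sack of grain+pallet of tiles+drum of solvent+bale of cotton: weight 3+5+3+11=22, value 28+44+31+43=146
- pallet of tiles+drum of solvent+bale of cotton+carton of books: weight 5+3+11+8=27, value 44+31+43+26=144
- sack of grain+pallet of tiles+bale of cotton+carton of books: weight 3+5+11+8=27, value 28+44+43+26=141
Best: $152.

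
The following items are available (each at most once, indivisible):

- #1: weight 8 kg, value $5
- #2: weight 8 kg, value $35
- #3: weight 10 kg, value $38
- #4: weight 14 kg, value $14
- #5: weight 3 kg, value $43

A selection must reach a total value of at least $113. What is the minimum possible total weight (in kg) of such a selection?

Subsets with value ≥ 113, sorted by total weight:
- #2+#3+#5: weight 21, value 116
- #1+#2+#3+#5: weight 29, value 121
Minimum weight: 21 kg.

21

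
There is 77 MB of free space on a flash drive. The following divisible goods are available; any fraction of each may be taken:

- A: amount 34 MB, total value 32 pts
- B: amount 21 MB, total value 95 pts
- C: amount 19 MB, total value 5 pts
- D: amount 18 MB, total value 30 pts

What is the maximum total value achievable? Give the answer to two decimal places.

158.05

Take in order of value per unit:
- B (95/21 per unit): all 21 → value 95, running total 95.00
- D (30/18 per unit): all 18 → value 30, running total 125.00
- A (32/34 per unit): all 34 → value 32, running total 157.00
- C (5/19 per unit): 4 of 19 → value 4×5/19 = 1.0526, running total 158.05
Total 158.05.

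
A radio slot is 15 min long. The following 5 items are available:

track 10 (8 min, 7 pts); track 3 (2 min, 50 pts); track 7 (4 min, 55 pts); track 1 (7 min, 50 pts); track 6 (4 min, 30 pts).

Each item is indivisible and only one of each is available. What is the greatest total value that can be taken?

Check high-value combinations within 15 min:
- track 3+track 7+track 1: duration 2+4+7=13, value 50+55+50=155
- track 3+track 7+track 6: duration 2+4+4=10, value 50+55+30=135
- track 7+track 1+track 6: duration 4+7+4=15, value 55+50+30=135
- track 3+track 1+track 6: duration 2+7+4=13, value 50+50+30=130
Best: 155 pts.

155 pts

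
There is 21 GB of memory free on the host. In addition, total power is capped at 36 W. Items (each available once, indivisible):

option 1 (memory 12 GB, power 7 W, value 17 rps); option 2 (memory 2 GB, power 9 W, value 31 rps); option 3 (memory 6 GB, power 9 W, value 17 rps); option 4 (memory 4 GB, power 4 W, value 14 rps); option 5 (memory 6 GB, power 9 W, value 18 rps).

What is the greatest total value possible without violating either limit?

Feasible sets respecting both limits:
- option 2+option 3+option 4+option 5: memory 18, power 31, value 80
- option 1+option 2+option 5: memory 20, power 25, value 66
- option 2+option 3+option 5: memory 14, power 27, value 66
Best: 80 rps.

80 rps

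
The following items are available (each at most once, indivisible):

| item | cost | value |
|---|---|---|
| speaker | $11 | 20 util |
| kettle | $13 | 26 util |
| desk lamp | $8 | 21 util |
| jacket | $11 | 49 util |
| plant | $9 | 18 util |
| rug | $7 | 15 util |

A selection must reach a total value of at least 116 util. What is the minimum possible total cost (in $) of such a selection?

43

Subsets with value ≥ 116, sorted by total cost:
- speaker+kettle+desk lamp+jacket: cost 43, value 116
- speaker+desk lamp+jacket+plant+rug: cost 46, value 123
- kettle+desk lamp+jacket+plant+rug: cost 48, value 129
Minimum cost: 43 $.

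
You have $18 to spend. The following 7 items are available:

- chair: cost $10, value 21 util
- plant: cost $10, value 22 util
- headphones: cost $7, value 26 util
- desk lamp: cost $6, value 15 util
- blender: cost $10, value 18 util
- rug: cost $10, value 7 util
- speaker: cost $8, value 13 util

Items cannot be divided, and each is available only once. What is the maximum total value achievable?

48 util

This is a 0/1 knapsack; check combinations near the capacity.
- plant+headphones: cost 10+7=17, value 22+26=48
- chair+headphones: cost 10+7=17, value 21+26=47
- headphones+blender: cost 7+10=17, value 26+18=44
Best: 48 util.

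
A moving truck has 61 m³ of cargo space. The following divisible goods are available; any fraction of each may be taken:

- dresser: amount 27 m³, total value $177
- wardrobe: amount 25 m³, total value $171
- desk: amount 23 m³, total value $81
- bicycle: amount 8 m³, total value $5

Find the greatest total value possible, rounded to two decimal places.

Take in order of value per unit:
- wardrobe (171/25 per unit): all 25 → value 171, running total 171.00
- dresser (177/27 per unit): all 27 → value 177, running total 348.00
- desk (81/23 per unit): 9 of 23 → value 9×81/23 = 31.6957, running total 379.70
Total 379.70.

379.70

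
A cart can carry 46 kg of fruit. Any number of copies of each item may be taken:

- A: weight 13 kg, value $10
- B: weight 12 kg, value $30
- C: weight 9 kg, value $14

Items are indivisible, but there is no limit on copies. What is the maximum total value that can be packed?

Best value-per-unit is B at 30/12; filling with it alone gives 3×30 = 90.
Optimal mix: 3×B + 1×C → weight 45, value 104.

$104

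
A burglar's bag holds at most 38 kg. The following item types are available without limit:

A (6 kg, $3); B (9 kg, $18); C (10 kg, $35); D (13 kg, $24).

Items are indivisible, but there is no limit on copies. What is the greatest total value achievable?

$108

Best value-per-unit is C at 35/10; filling with it alone gives 3×35 = 105.
Optimal mix: 1×A + 3×C → weight 36, value 108.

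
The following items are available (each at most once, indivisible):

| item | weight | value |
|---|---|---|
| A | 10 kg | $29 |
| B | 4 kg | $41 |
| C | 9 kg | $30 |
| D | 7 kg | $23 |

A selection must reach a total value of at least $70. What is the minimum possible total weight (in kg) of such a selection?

13

Subsets with value ≥ 70, sorted by total weight:
- B+C: weight 13, value 71
- A+B: weight 14, value 70
- B+C+D: weight 20, value 94
Minimum weight: 13 kg.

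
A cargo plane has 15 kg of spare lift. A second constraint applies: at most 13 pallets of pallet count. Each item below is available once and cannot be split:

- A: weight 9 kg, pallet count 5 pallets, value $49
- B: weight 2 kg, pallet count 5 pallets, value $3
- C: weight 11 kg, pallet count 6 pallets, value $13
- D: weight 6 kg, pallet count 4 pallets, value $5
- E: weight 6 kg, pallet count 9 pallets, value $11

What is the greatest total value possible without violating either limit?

$54

Feasible sets respecting both limits:
- A+D: weight 15, pallet count 9, value 54
- A+B: weight 11, pallet count 10, value 52
- A: weight 9, pallet count 5, value 49
- B+C: weight 13, pallet count 11, value 16
Best: $54.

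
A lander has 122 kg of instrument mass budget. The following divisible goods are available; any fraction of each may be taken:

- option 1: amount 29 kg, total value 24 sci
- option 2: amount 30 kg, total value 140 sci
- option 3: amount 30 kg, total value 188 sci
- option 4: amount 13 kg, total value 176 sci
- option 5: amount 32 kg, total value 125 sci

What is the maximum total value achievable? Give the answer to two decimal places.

643.07

Take in order of value per unit:
- option 4 (176/13 per unit): all 13 → value 176, running total 176.00
- option 3 (188/30 per unit): all 30 → value 188, running total 364.00
- option 2 (140/30 per unit): all 30 → value 140, running total 504.00
- option 5 (125/32 per unit): all 32 → value 125, running total 629.00
- option 1 (24/29 per unit): 17 of 29 → value 17×24/29 = 14.0690, running total 643.07
Total 643.07.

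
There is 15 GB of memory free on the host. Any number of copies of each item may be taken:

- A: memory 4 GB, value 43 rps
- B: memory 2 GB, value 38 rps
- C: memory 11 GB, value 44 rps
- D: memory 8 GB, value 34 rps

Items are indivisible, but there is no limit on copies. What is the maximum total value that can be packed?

Best value-per-unit is B at 38/2, and filling with it alone uses memory 7×2=14. No mix of the others beats 7×38 = 266.

266 rps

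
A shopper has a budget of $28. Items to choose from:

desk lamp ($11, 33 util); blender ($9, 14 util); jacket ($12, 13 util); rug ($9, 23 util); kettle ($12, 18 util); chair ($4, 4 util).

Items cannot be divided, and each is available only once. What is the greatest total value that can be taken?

60 util

Check high-value combinations within $28:
- desk lamp+rug+chair: cost 11+9+4=24, value 33+23+4=60
- desk lamp+rug: cost 11+9=20, value 33+23=56
- desk lamp+kettle+chair: cost 11+12+4=27, value 33+18+4=55
- desk lamp+kettle: cost 11+12=23, value 33+18=51
Best: 60 util.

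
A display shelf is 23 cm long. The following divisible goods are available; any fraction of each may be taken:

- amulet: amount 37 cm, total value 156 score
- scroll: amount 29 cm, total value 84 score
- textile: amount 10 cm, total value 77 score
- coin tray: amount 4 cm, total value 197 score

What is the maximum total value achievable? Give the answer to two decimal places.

Take in order of value per unit:
- coin tray (197/4 per unit): all 4 → value 197, running total 197.00
- textile (77/10 per unit): all 10 → value 77, running total 274.00
- amulet (156/37 per unit): 9 of 37 → value 9×156/37 = 37.9459, running total 311.95
Total 311.95.

311.95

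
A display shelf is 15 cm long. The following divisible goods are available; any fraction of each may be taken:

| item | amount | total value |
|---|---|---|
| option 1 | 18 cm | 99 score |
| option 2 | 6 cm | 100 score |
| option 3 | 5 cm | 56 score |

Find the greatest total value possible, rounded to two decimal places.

178.00

Take in order of value per unit:
- option 2 (100/6 per unit): all 6 → value 100, running total 100.00
- option 3 (56/5 per unit): all 5 → value 56, running total 156.00
- option 1 (99/18 per unit): 4 of 18 → value 4×99/18 = 22.0000, running total 178.00
Total 178.00.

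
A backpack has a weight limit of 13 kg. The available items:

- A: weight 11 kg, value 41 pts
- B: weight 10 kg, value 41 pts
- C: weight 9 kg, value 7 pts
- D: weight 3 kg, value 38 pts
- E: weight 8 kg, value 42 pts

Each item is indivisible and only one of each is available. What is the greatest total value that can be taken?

Check high-value combinations within 13 kg:
- D+E: weight 3+8=11, value 38+42=80
- B+D: weight 10+3=13, value 41+38=79
- C+D: weight 9+3=12, value 7+38=45
- E: weight 8, value 42
- B: weight 10, value 41
Best: 80 pts.

80 pts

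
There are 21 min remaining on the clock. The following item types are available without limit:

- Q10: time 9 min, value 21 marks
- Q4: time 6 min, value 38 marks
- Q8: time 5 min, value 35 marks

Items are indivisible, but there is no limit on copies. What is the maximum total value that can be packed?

Best value-per-unit is Q8 at 35/5; filling with it alone gives 4×35 = 140.
Optimal mix: 1×Q4 + 3×Q8 → time 21, value 143.

143 marks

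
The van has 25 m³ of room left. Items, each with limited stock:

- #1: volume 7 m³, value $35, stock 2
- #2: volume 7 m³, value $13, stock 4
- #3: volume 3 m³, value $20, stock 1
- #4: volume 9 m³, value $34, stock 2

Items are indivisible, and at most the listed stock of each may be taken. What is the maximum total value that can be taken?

$104

Best selections within volume 25 and stock limits:
- 2×#1 + 1×#4: volume 23, value 104
- 2×#1 + 1×#2 + 1×#3: volume 24, value 103
- 1×#1 + 2×#4: volume 25, value 103
- 2×#1 + 1×#3: volume 17, value 90
Best: $104.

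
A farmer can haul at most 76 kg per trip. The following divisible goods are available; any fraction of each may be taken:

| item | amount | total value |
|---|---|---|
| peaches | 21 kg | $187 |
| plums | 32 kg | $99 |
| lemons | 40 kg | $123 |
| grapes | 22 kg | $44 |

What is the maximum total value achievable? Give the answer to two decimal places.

Take in order of value per unit:
- peaches (187/21 per unit): all 21 → value 187, running total 187.00
- plums (99/32 per unit): all 32 → value 99, running total 286.00
- lemons (123/40 per unit): 23 of 40 → value 23×123/40 = 70.7250, running total 356.73
Total 356.73.

356.73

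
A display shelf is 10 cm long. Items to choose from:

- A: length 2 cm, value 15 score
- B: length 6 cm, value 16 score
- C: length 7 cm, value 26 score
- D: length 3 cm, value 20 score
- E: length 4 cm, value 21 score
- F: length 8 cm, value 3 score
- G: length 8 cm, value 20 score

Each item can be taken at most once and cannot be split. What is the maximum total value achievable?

Check high-value combinations within 10 cm:
- A+D+E: length 2+3+4=9, value 15+20+21=56
- C+D: length 7+3=10, value 26+20=46
- D+E: length 3+4=7, value 20+21=41
- A+C: length 2+7=9, value 15+26=41
Best: 56 score.

56 score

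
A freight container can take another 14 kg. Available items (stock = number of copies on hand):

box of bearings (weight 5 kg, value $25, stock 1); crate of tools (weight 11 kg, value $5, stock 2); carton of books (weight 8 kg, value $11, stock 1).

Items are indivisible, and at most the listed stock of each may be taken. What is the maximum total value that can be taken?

Top feasible selections:
- 1×box of bearings + 1×carton of books: weight 13, value 36
- 1×box of bearings: weight 5, value 25
- 1×carton of books: weight 8, value 11
Best: $36.

$36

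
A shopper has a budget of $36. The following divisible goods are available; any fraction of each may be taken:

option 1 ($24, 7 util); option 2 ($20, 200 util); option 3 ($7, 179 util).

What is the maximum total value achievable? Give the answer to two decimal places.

Take in order of value per unit:
- option 3 (179/7 per unit): all 7 → value 179, running total 179.00
- option 2 (200/20 per unit): all 20 → value 200, running total 379.00
- option 1 (7/24 per unit): 9 of 24 → value 9×7/24 = 2.6250, running total 381.63
Total 381.63.

381.63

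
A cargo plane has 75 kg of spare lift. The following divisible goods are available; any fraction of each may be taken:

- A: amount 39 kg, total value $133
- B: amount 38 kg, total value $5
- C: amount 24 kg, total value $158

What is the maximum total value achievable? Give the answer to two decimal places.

292.58

Take in order of value per unit:
- C (158/24 per unit): all 24 → value 158, running total 158.00
- A (133/39 per unit): all 39 → value 133, running total 291.00
- B (5/38 per unit): 12 of 38 → value 12×5/38 = 1.5789, running total 292.58
Total 292.58.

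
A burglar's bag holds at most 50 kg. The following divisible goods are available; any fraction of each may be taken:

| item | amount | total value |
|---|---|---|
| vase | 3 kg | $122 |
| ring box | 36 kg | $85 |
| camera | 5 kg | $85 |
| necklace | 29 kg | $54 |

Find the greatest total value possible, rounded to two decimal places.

303.17

Take in order of value per unit:
- vase (122/3 per unit): all 3 → value 122, running total 122.00
- camera (85/5 per unit): all 5 → value 85, running total 207.00
- ring box (85/36 per unit): all 36 → value 85, running total 292.00
- necklace (54/29 per unit): 6 of 29 → value 6×54/29 = 11.1724, running total 303.17
Total 303.17.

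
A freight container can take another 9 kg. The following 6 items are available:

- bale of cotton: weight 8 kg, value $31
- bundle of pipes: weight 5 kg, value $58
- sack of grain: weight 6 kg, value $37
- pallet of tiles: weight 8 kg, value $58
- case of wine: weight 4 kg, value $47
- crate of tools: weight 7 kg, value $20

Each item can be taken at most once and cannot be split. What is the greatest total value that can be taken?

This is a 0/1 knapsack; check combinations near the capacity.
- bundle of pipes+case of wine: weight 5+4=9, value 58+47=105
- bundle of pipes: weight 5, value 58
- pallet of tiles: weight 8, value 58
- case of wine: weight 4, value 47
- sack of grain: weight 6, value 37
Best: $105.

$105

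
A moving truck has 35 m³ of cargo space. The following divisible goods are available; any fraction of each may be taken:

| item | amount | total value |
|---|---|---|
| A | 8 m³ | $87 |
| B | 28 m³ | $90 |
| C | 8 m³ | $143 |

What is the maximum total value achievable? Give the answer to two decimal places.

291.07

Take in order of value per unit:
- C (143/8 per unit): all 8 → value 143, running total 143.00
- A (87/8 per unit): all 8 → value 87, running total 230.00
- B (90/28 per unit): 19 of 28 → value 19×90/28 = 61.0714, running total 291.07
Total 291.07.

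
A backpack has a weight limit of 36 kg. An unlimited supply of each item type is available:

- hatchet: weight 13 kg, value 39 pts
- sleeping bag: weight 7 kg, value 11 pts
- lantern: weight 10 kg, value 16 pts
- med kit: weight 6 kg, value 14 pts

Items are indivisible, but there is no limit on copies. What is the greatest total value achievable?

Best value-per-unit is hatchet at 39/13; filling with it alone gives 2×39 = 78.
Optimal mix: 2×hatchet + 1×lantern → weight 36, value 94.

94 pts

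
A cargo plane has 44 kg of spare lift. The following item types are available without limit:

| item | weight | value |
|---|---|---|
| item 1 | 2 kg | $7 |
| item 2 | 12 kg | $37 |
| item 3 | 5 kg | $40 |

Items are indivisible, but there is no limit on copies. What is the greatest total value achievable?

Best value-per-unit is item 3 at 40/5; filling with it alone gives 8×40 = 320.
Optimal mix: 2×item 1 + 8×item 3 → weight 44, value 334.

$334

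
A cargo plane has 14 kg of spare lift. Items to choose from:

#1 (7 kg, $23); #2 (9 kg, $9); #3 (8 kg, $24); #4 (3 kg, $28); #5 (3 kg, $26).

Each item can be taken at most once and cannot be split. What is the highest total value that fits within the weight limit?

$78

Check high-value combinations within 14 kg:
- #3+#4+#5: weight 8+3+3=14, value 24+28+26=78
- #1+#4+#5: weight 7+3+3=13, value 23+28+26=77
- #4+#5: weight 3+3=6, value 28+26=54
- #3+#4: weight 8+3=11, value 24+28=52
- #1+#4: weight 7+3=10, value 23+28=51
Best: $78.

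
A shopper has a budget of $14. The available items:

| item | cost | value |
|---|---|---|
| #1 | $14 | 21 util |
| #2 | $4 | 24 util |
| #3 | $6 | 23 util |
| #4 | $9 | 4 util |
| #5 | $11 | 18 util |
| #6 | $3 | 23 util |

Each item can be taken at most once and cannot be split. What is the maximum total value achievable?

70 util

Check high-value combinations within $14:
- #2+#3+#6: cost 4+6+3=13, value 24+23+23=70
- #2+#6: cost 4+3=7, value 24+23=47
- #2+#3: cost 4+6=10, value 24+23=47
Best: 70 util.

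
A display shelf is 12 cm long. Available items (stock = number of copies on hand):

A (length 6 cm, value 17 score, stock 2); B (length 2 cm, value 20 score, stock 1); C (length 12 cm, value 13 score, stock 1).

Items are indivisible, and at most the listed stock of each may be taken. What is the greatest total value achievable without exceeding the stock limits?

37 score

Top feasible selections:
- 1×A + 1×B: length 8, value 37
- 2×A: length 12, value 34
- 1×B: length 2, value 20
Best: 37 score.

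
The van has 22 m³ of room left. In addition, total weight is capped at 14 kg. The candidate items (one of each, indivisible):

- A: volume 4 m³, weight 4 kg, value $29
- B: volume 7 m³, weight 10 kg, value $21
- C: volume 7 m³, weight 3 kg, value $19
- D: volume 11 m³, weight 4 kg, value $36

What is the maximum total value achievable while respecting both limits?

$84

Feasible sets respecting both limits:
- A+C+D: volume 22, weight 11, value 84
- A+D: volume 15, weight 8, value 65
- B+D: volume 18, weight 14, value 57
- C+D: volume 18, weight 7, value 55
Best: $84.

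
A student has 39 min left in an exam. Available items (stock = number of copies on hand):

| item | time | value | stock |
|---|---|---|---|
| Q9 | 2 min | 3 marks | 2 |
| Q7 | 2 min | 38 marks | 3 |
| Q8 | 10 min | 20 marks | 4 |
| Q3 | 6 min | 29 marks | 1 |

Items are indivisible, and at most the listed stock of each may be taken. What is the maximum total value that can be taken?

189 marks

Top feasible selections:
- 2×Q9 + 3×Q7 + 2×Q8 + 1×Q3: time 36, value 189
- 1×Q9 + 3×Q7 + 2×Q8 + 1×Q3: time 34, value 186
Best: 189 marks.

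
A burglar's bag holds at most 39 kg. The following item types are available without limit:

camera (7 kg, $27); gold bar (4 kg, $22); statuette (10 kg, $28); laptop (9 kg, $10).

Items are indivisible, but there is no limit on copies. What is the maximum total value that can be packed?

$203

Best value-per-unit is gold bar at 22/4; filling with it alone gives 9×22 = 198.
Optimal mix: 1×camera + 8×gold bar → weight 39, value 203.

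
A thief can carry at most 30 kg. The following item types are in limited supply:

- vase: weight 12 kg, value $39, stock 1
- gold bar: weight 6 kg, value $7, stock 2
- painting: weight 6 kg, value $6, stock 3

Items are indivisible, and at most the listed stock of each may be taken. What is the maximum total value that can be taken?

$59

Best selections within weight 30 and stock limits:
- 1×vase + 2×gold bar + 1×painting: weight 30, value 59
- 1×vase + 1×gold bar + 2×painting: weight 30, value 58
- 1×vase + 3×painting: weight 30, value 57
Best: $59.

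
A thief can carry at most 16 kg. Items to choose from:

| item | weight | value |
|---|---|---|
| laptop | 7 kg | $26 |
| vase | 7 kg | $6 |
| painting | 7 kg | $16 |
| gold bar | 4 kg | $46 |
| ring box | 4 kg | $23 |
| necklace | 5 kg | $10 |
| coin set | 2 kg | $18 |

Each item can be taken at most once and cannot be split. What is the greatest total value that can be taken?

$97

Check high-value combinations within 16 kg:
- gold bar+ring box+necklace+coin set: weight 4+4+5+2=15, value 46+23+10+18=97
- laptop+gold bar+ring box: weight 7+4+4=15, value 26+46+23=95
- laptop+gold bar+coin set: weight 7+4+2=13, value 26+46+18=90
- gold bar+ring box+coin set: weight 4+4+2=10, value 46+23+18=87
- painting+gold bar+ring box: weight 7+4+4=15, value 16+46+23=85
Best: $97.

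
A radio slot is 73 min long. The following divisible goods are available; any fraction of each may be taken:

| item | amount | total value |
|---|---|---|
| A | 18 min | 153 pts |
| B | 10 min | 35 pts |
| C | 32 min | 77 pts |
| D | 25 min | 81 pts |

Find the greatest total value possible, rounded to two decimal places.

Take in order of value per unit:
- A (153/18 per unit): all 18 → value 153, running total 153.00
- B (35/10 per unit): all 10 → value 35, running total 188.00
- D (81/25 per unit): all 25 → value 81, running total 269.00
- C (77/32 per unit): 20 of 32 → value 20×77/32 = 48.1250, running total 317.13
Total 317.13.

317.13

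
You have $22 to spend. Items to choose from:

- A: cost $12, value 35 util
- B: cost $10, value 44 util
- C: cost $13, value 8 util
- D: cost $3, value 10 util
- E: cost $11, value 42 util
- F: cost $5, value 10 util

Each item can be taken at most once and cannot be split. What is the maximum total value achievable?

Check high-value combinations within $22:
- B+E: cost 10+11=21, value 44+42=86
- A+B: cost 12+10=22, value 35+44=79
- B+D+F: cost 10+3+5=18, value 44+10+10=64
Best: 86 util.

86 util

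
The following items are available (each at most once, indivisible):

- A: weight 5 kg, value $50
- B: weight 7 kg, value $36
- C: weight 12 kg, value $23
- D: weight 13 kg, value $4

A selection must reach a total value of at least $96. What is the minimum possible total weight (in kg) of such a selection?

24

Subsets with value ≥ 96, sorted by total weight:
- A+B+C: weight 24, value 109
- A+B+C+D: weight 37, value 113
Minimum weight: 24 kg.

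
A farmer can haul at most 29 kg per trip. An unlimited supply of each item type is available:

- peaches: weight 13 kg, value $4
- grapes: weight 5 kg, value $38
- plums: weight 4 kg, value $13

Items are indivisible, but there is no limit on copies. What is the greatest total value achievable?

$203

Best value-per-unit is grapes at 38/5; filling with it alone gives 5×38 = 190.
Optimal mix: 5×grapes + 1×plums → weight 29, value 203.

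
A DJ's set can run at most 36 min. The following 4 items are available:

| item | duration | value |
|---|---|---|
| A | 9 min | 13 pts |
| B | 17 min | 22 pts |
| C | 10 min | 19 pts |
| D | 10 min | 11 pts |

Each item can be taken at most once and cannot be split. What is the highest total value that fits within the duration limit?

Check high-value combinations within 36 min:
- A+B+C: duration 9+17+10=36, value 13+22+19=54
- A+B+D: duration 9+17+10=36, value 13+22+11=46
- A+C+D: duration 9+10+10=29, value 13+19+11=43
Best: 54 pts.

54 pts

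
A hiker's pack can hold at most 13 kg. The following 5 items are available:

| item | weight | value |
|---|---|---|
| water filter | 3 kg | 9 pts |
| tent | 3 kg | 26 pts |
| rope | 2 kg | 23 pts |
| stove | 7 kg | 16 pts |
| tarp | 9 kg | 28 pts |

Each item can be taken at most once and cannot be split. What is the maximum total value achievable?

Check high-value combinations within 13 kg:
- tent+rope+stove: weight 3+2+7=12, value 26+23+16=65
- water filter+tent+rope: weight 3+3+2=8, value 9+26+23=58
- tent+tarp: weight 3+9=12, value 26+28=54
- rope+tarp: weight 2+9=11, value 23+28=51
Best: 65 pts.

65 pts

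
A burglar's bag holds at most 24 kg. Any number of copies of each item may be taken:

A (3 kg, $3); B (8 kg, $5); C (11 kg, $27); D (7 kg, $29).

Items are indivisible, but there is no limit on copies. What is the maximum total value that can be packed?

$90

Best value-per-unit is D at 29/7; filling with it alone gives 3×29 = 87.
Optimal mix: 1×A + 3×D → weight 24, value 90.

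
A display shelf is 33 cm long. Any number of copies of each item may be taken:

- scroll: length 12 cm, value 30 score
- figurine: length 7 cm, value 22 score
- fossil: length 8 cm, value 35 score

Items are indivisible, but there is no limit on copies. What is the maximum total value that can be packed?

140 score

Best value-per-unit is fossil at 35/8, and filling with it alone uses length 4×8=32. No mix of the others beats 4×35 = 140.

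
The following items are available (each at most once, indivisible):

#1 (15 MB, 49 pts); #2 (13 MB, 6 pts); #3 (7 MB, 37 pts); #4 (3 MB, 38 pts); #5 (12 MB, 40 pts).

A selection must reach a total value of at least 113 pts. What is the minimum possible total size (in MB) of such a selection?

Subsets with value ≥ 113, sorted by total size:
- #3+#4+#5: size 22, value 115
- #1+#3+#4: size 25, value 124
- #1+#4+#5: size 30, value 127
Minimum size: 22 MB.

22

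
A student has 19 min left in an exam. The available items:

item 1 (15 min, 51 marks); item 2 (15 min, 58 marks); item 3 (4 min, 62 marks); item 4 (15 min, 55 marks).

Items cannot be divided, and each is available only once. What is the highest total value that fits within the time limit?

Check high-value combinations within 19 min:
- item 2+item 3: time 15+4=19, value 58+62=120
- item 3+item 4: time 4+15=19, value 62+55=117
- item 1+item 3: time 15+4=19, value 51+62=113
Best: 120 marks.

120 marks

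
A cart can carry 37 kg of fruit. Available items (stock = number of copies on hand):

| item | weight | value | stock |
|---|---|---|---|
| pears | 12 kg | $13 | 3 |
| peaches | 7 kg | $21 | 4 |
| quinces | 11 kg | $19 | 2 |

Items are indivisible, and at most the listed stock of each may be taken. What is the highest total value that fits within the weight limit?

Top feasible selections:
- 4×peaches: weight 28, value 84
- 3×peaches + 1×quinces: weight 32, value 82
- 2×peaches + 2×quinces: weight 36, value 80
Best: $84.

$84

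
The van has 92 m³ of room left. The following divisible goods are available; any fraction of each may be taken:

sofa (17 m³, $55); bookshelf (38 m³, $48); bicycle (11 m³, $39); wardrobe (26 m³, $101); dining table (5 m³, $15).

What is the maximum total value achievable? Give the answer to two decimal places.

Take in order of value per unit:
- wardrobe (101/26 per unit): all 26 → value 101, running total 101.00
- bicycle (39/11 per unit): all 11 → value 39, running total 140.00
- sofa (55/17 per unit): all 17 → value 55, running total 195.00
- dining table (15/5 per unit): all 5 → value 15, running total 210.00
- bookshelf (48/38 per unit): 33 of 38 → value 33×48/38 = 41.6842, running total 251.68
Total 251.68.

251.68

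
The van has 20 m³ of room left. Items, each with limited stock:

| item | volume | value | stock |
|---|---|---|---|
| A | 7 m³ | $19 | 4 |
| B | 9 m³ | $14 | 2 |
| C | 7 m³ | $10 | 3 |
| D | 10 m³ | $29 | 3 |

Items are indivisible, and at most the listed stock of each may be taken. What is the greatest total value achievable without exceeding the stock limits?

$58

Top feasible selections:
- 2×D: volume 20, value 58
- 1×A + 1×D: volume 17, value 48
Best: $58.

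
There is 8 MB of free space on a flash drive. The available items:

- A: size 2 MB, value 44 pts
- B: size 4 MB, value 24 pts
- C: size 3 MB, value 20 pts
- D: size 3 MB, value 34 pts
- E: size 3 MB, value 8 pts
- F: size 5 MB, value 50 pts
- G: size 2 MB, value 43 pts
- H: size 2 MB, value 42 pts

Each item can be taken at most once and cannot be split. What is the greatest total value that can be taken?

129 pts

Check high-value combinations within 8 MB:
- A+G+H: size 2+2+2=6, value 44+43+42=129
- A+D+G: size 2+3+2=7, value 44+34+43=121
- A+D+H: size 2+3+2=7, value 44+34+42=120
- D+G+H: size 3+2+2=7, value 34+43+42=119
- A+B+G: size 2+4+2=8, value 44+24+43=111
Best: 129 pts.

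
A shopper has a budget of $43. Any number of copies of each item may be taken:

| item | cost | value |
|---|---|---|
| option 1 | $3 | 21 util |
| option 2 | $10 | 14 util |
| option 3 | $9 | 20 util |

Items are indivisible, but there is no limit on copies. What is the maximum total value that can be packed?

294 util

Best value-per-unit is option 1 at 21/3, and filling with it alone uses cost 14×3=42. No mix of the others beats 14×21 = 294.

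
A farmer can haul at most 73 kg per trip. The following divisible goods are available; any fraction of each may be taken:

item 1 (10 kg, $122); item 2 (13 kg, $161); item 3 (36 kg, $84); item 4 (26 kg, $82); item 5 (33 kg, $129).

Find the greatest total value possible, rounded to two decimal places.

Take in order of value per unit:
- item 2 (161/13 per unit): all 13 → value 161, running total 161.00
- item 1 (122/10 per unit): all 10 → value 122, running total 283.00
- item 5 (129/33 per unit): all 33 → value 129, running total 412.00
- item 4 (82/26 per unit): 17 of 26 → value 17×82/26 = 53.6154, running total 465.62
Total 465.62.

465.62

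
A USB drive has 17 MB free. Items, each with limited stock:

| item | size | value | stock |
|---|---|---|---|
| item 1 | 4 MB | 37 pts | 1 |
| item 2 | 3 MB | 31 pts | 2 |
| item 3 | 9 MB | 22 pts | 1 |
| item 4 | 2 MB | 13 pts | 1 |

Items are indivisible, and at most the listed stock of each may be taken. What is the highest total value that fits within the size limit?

112 pts

Top feasible selections:
- 1×item 1 + 2×item 2 + 1×item 4: size 12, value 112
- 1×item 1 + 2×item 2: size 10, value 99
- 2×item 2 + 1×item 3 + 1×item 4: size 17, value 97
Best: 112 pts.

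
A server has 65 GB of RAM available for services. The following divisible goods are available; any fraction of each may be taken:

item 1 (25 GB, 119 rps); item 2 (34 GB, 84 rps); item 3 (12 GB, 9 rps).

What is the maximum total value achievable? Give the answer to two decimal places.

207.50

Take in order of value per unit:
- item 1 (119/25 per unit): all 25 → value 119, running total 119.00
- item 2 (84/34 per unit): all 34 → value 84, running total 203.00
- item 3 (9/12 per unit): 6 of 12 → value 6×9/12 = 4.5000, running total 207.50
Total 207.50.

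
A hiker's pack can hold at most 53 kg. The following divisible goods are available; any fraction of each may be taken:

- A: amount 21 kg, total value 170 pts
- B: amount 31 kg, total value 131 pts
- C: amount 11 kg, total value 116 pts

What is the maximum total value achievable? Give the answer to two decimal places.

374.74

Take in order of value per unit:
- C (116/11 per unit): all 11 → value 116, running total 116.00
- A (170/21 per unit): all 21 → value 170, running total 286.00
- B (131/31 per unit): 21 of 31 → value 21×131/31 = 88.7419, running total 374.74
Total 374.74.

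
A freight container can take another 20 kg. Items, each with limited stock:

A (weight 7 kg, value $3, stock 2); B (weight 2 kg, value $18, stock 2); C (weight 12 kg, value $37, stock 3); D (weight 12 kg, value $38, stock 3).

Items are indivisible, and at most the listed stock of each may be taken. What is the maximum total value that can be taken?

Top feasible selections:
- 2×B + 1×D: weight 16, value 74
- 2×B + 1×C: weight 16, value 73
Best: $74.

$74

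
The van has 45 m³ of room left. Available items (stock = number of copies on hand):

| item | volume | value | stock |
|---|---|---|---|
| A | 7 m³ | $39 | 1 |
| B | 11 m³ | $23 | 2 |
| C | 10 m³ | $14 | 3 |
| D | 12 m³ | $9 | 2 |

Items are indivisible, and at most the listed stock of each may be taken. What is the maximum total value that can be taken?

Top feasible selections:
- 1×A + 2×B + 1×C: volume 39, value 99
- 1×A + 2×B + 1×D: volume 41, value 94
- 1×A + 1×B + 2×C: volume 38, value 90
- 1×A + 2×B: volume 29, value 85
Best: $99.

$99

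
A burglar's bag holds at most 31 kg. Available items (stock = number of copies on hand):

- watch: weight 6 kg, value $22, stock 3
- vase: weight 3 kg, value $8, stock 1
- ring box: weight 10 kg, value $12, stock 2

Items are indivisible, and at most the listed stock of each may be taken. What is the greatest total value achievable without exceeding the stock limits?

Top feasible selections:
- 3×watch + 1×vase + 1×ring box: weight 31, value 86
- 3×watch + 1×ring box: weight 28, value 78
- 3×watch + 1×vase: weight 21, value 74
Best: $86.

$86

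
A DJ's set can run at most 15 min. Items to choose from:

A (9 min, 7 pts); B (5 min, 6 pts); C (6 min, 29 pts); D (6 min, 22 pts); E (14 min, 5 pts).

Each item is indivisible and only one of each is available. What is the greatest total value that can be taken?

51 pts

Check high-value combinations within 15 min:
- C+D: duration 6+6=12, value 29+22=51
- A+C: duration 9+6=15, value 7+29=36
- B+C: duration 5+6=11, value 6+29=35
Best: 51 pts.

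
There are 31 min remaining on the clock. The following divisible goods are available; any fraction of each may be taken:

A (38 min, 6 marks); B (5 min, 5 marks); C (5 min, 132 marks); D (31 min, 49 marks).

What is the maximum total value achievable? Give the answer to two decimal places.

Take in order of value per unit:
- C (132/5 per unit): all 5 → value 132, running total 132.00
- D (49/31 per unit): 26 of 31 → value 26×49/31 = 41.0968, running total 173.10
Total 173.10.

173.10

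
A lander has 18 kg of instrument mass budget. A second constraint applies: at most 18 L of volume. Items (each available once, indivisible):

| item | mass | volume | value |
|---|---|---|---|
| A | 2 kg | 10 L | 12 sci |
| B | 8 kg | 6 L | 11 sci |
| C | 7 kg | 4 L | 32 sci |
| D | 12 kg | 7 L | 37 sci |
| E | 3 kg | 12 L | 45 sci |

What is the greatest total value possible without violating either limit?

Feasible sets respecting both limits:
- C+E: mass 10, volume 16, value 77
- B+E: mass 11, volume 18, value 56
- A+D: mass 14, volume 17, value 49
- E: mass 3, volume 12, value 45
Best: 77 sci.

77 sci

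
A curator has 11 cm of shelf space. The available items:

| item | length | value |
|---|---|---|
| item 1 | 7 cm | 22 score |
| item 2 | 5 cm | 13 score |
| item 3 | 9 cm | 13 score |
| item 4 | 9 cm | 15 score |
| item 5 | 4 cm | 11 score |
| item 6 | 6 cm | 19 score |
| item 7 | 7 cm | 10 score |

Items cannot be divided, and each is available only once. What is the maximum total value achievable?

This is a 0/1 knapsack; check combinations near the capacity.
- item 1+item 5: length 7+4=11, value 22+11=33
- item 2+item 6: length 5+6=11, value 13+19=32
- item 5+item 6: length 4+6=10, value 11+19=30
Best: 33 score.

33 score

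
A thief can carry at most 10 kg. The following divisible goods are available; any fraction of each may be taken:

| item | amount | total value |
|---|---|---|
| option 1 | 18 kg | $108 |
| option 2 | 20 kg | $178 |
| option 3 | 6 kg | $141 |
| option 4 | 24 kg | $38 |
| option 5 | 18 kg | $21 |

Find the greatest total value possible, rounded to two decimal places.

Take in order of value per unit:
- option 3 (141/6 per unit): all 6 → value 141, running total 141.00
- option 2 (178/20 per unit): 4 of 20 → value 4×178/20 = 35.6000, running total 176.60
Total 176.60.

176.60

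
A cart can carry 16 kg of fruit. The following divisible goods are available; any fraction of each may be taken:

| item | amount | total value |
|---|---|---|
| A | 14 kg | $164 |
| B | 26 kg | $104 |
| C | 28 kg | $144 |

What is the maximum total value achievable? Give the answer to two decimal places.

Take in order of value per unit:
- A (164/14 per unit): all 14 → value 164, running total 164.00
- C (144/28 per unit): 2 of 28 → value 2×144/28 = 10.2857, running total 174.29
Total 174.29.

174.29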